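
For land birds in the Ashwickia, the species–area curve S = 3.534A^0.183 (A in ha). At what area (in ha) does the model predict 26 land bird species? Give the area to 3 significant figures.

54500 ha

26 = 3.534 × A^0.183  ⇒  A^0.183 = 26/3.534 = 7.357
ln A = ln(7.357) / 0.183 = 1.9957 / 0.183 = 10.9053
A = e^10.9053 ≈ 54463 ha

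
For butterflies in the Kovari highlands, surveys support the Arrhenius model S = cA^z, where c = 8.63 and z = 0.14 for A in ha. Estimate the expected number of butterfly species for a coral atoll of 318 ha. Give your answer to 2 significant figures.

S = 8.63 × 318^0.14
ln S = ln 8.63 + 0.14 × ln 318 = 2.1552 + 0.14 × 5.7621 = 2.9619
S = e^2.9619 ≈ 19.34

19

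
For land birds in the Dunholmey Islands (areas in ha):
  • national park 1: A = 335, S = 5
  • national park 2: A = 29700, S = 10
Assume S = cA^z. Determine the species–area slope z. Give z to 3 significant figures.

Taking logs: ln S = ln c + z ln A, so z = (ln S₂ − ln S₁)/(ln A₂ − ln A₁).
z = ln(10/5) / ln(29700/335) = ln(2) / ln(88.66) = 0.6931 / 4.4848 = 0.1546

0.155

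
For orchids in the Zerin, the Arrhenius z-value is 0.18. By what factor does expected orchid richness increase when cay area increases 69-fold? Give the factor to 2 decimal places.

2.14

S₂/S₁ = (A₂/A₁)^z = 69^0.18
ln(S₂/S₁) = 0.18 × ln 69 = 0.18 × 4.2341 = 0.7621
S₂/S₁ = e^0.7621 ≈ 2.143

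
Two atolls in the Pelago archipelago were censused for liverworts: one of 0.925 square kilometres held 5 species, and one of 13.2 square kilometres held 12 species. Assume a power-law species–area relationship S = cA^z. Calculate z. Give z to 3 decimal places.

0.329

Taking logs: ln S = ln c + z ln A, so z = (ln S₂ − ln S₁)/(ln A₂ − ln A₁).
z = ln(12/5) / ln(13.2/0.925) = ln(2.4) / ln(14.27) = 0.8755 / 2.6582 = 0.3293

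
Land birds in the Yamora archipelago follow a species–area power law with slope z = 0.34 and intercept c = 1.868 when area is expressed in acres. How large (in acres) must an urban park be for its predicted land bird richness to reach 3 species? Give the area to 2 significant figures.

3 = 1.868 × A^0.34  ⇒  A^0.34 = 3/1.868 = 1.606
ln A = ln(1.606) / 0.34 = 0.4737 / 0.34 = 1.3934
A = e^1.3934 ≈ 4.028 acres

4.0 acres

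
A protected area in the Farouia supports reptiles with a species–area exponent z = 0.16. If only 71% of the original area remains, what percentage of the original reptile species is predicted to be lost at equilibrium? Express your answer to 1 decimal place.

5.3%

S_new/S_old = (A_new/A_old)^z = 0.71^0.16
= exp(0.16 × ln 0.71) = exp(0.16 × -0.3425) = exp(-0.0548) ≈ 0.9467
Fraction lost = 1 − 0.9467 = 0.05332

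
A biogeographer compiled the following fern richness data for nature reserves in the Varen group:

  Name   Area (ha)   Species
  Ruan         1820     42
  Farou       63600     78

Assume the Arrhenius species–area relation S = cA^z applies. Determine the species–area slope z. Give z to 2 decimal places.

Taking logs: ln S = ln c + z ln A, so z = (ln S₂ − ln S₁)/(ln A₂ − ln A₁).
z = ln(78/42) / ln(63600/1820) = ln(1.857) / ln(34.95) = 0.6190 / 3.5538 = 0.1742

0.17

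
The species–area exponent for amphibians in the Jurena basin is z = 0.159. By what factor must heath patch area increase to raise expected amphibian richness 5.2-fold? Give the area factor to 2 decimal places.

(A₂/A₁)^0.159 = 5.2, so A₂/A₁ = 5.2^(1/0.159) = 5.2^6.289
ln(A₂/A₁) = ln 5.2 / 0.159 = 1.6487 / 0.159 = 10.3689
A₂/A₁ = e^10.3689 ≈ 31854

31854.13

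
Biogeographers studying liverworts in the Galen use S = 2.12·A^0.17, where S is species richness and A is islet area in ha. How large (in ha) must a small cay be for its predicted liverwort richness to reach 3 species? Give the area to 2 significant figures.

7.7 ha

3 = 2.12 × A^0.17  ⇒  A^0.17 = 3/2.12 = 1.415
ln A = ln(1.415) / 0.17 = 0.3472 / 0.17 = 2.0423
A = e^2.0423 ≈ 7.709 ha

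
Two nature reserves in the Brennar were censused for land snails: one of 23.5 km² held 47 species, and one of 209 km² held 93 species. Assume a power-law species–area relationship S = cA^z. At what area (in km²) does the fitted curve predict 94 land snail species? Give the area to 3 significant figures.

z = ln(93/47) / ln(209/23.5) = 0.6825 / 2.1853 = 0.3123
c = 47 / 23.5^0.3123 = 47 / 2.68 = 17.54
A = (94/17.54)^(1/0.3123) ⇒ ln A = ln(5.36)/0.3123 = 5.3766
A = e^5.3766 ≈ 216.3 km²

216 km²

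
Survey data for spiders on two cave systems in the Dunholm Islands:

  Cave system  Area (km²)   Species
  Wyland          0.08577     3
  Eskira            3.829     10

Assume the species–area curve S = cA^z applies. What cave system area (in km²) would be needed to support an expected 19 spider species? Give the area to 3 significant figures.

29.0 km²

z = ln(10/3) / ln(3.829/0.08577) = 1.2040 / 3.7987 = 0.3169
c = 3 / 0.08577^0.3169 = 3 / 0.4591 = 6.534
A = (19/6.534)^(1/0.3169) ⇒ ln A = ln(2.908)/0.3169 = 3.3677
A = e^3.3677 ≈ 29.01 km²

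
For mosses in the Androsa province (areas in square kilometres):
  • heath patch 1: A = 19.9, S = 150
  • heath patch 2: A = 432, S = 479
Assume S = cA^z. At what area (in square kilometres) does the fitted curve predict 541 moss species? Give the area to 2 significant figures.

z = ln(479/150) / ln(432/19.9) = 1.1611 / 3.0777 = 0.3773
c = 150 / 19.9^0.3773 = 150 / 3.09 = 48.54
A = (541/48.54)^(1/0.3773) ⇒ ln A = ln(11.15)/0.3773 = 6.3911
A = e^6.3911 ≈ 596.5 square kilometres

600 square kilometres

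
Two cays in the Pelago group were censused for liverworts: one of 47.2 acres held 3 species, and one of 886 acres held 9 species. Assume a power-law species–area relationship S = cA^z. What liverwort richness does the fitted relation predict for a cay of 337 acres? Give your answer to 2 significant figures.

6.3

z = ln(9/3) / ln(886/47.2) = 1.0986 / 2.9323 = 0.3747
c = 3 / 47.2^0.3747 = 3 / 4.238 = 0.7079
S₃ = 0.7079 × 337^0.3747 = 0.7079 × 8.851 ≈ 6.266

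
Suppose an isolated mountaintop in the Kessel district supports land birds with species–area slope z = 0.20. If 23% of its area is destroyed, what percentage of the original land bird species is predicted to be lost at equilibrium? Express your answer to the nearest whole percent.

5%

S_new/S_old = (A_new/A_old)^z = 0.77^0.2
= exp(0.2 × ln 0.77) = exp(0.2 × -0.2614) = exp(-0.0523) ≈ 0.9491
Fraction lost = 1 − 0.9491 = 0.05093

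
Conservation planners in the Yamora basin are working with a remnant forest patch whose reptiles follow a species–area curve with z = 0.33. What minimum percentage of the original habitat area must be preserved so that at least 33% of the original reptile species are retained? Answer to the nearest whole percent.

3%

Need (A_new/A_old)^0.33 = 0.33, so A_new/A_old = 0.33^(1/0.33) = 0.33^3.03
ln(A_new/A_old) = ln 0.33 / 0.33 = -1.1087 / 0.33 = -3.3596
A_new/A_old = e^-3.3596 ≈ 0.03475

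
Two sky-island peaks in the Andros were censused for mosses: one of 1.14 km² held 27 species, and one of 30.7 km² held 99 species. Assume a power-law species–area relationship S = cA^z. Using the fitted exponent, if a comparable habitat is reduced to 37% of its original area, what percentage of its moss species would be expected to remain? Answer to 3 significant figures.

67.6%

z = ln(99/27) / ln(30.7/1.14) = 1.2993 / 3.2932 = 0.3945
S_new/S_old = (A_new/A_old)^z = 0.37^0.3945 = exp(0.3945 × -0.9943) = 0.6755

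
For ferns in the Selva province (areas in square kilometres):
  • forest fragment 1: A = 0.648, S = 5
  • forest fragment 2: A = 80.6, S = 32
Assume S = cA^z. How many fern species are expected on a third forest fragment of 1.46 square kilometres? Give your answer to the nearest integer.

7

z = ln(32/5) / ln(80.6/0.648) = 1.8563 / 4.8234 = 0.3849
c = 5 / 0.648^0.3849 = 5 / 0.8462 = 5.909
S₃ = 5.909 × 1.46^0.3849 = 5.909 × 1.157 ≈ 6.835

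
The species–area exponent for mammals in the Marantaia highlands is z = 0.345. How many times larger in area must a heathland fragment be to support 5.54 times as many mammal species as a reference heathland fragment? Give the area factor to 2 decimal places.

142.92

(A₂/A₁)^0.345 = 5.54, so A₂/A₁ = 5.54^(1/0.345) = 5.54^2.899
ln(A₂/A₁) = ln 5.54 / 0.345 = 1.7120 / 0.345 = 4.9623
A₂/A₁ = e^4.9623 ≈ 142.9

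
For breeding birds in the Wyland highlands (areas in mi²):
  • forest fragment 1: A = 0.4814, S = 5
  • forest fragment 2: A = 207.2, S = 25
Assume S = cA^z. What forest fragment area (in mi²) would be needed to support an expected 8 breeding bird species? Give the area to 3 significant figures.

2.83 mi²

z = ln(25/5) / ln(207.2/0.4814) = 1.6094 / 6.0647 = 0.2654
c = 5 / 0.4814^0.2654 = 5 / 0.8237 = 6.071
A = (8/6.071)^(1/0.2654) ⇒ ln A = ln(1.318)/0.2654 = 1.0400
A = e^1.0400 ≈ 2.829 mi²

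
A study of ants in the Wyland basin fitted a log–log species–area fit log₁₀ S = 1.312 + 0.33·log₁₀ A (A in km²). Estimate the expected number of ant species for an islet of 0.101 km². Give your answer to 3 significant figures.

S = 20.51 × 0.101^0.33
ln S = ln 20.51 + 0.33 × ln 0.101 = 3.0210 + 0.33 × -2.2926 = 2.2644
S = e^2.2644 ≈ 9.626

9.63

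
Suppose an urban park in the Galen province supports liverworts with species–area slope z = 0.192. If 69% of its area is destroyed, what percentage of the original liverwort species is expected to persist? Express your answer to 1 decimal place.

79.9%

S_new/S_old = (A_new/A_old)^z = 0.31^0.192
= exp(0.192 × ln 0.31) = exp(0.192 × -1.1712) = exp(-0.2249) ≈ 0.7986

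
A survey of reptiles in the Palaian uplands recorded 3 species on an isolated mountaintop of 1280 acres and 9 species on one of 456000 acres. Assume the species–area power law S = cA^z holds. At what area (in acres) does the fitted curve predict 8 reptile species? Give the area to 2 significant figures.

z = ln(9/3) / ln(456000/1280) = 1.0986 / 5.8756 = 0.1870
c = 3 / 1280^0.1870 = 3 / 3.81 = 0.7873
A = (8/0.7873)^(1/0.1870) ⇒ ln A = ln(10.16)/0.1870 = 12.4003
A = e^12.4003 ≈ 242879 acres

240000 acres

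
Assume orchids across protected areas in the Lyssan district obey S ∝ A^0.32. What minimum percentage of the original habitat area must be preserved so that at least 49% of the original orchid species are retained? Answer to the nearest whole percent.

11%

Need (A_new/A_old)^0.32 = 0.49, so A_new/A_old = 0.49^(1/0.32) = 0.49^3.125
ln(A_new/A_old) = ln 0.49 / 0.32 = -0.7133 / 0.32 = -2.2292
A_new/A_old = e^-2.2292 ≈ 0.1076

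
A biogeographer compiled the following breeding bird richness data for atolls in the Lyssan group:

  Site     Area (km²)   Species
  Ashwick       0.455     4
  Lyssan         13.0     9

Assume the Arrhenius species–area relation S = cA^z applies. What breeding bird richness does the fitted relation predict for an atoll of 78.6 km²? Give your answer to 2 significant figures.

14

z = ln(9/4) / ln(13/0.455) = 0.8109 / 3.3524 = 0.2419
c = 4 / 0.455^0.2419 = 4 / 0.8266 = 4.839
S₃ = 4.839 × 78.6^0.2419 = 4.839 × 2.874 ≈ 13.91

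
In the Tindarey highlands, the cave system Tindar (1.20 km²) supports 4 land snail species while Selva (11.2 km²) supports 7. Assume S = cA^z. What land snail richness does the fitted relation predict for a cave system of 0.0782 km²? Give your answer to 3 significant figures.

2.02

z = ln(7/4) / ln(11.2/1.2) = 0.5596 / 2.2336 = 0.2505
c = 4 / 1.2^0.2505 = 4 / 1.047 = 3.821
S₃ = 3.821 × 0.0782^0.2505 = 3.821 × 0.5281 ≈ 2.018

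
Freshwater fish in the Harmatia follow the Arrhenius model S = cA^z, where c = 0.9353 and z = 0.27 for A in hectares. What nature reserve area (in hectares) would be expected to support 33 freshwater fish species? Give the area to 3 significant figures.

33 = 0.9353 × A^0.27  ⇒  A^0.27 = 33/0.9353 = 35.28
ln A = ln(35.28) / 0.27 = 3.5634 / 0.27 = 13.1978
A = e^13.1978 ≈ 539156 hectares

539000 hectares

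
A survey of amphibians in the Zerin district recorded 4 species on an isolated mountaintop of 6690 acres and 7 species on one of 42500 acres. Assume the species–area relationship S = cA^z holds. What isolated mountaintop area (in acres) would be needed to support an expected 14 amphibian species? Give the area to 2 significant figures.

z = ln(7/4) / ln(42500/6690) = 0.5596 / 1.8489 = 0.3027
c = 4 / 6690^0.3027 = 4 / 14.38 = 0.2781
A = (14/0.2781)^(1/0.3027) ⇒ ln A = ln(50.34)/0.3027 = 12.9473
A = e^12.9473 ≈ 419710 acres

420000 acres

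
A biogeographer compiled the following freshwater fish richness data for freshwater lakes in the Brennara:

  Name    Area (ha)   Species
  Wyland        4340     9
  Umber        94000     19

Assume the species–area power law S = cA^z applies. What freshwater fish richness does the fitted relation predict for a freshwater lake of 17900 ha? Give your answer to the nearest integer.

z = ln(19/9) / ln(94000/4340) = 0.7472 / 3.0754 = 0.2430
c = 9 / 4340^0.2430 = 9 / 7.652 = 1.176
S₃ = 1.176 × 17900^0.2430 = 1.176 × 10.8 ≈ 12.7

13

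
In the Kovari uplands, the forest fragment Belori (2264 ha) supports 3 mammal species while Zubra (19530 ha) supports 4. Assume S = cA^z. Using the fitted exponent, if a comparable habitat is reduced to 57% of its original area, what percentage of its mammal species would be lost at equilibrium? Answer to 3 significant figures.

7.23%

z = ln(4/3) / ln(19530/2264) = 0.2877 / 2.1548 = 0.1335
S_new/S_old = (A_new/A_old)^z = 0.57^0.1335 = exp(0.1335 × -0.5621) = 0.9277
Fraction lost = 1 − 0.9277 = 0.0723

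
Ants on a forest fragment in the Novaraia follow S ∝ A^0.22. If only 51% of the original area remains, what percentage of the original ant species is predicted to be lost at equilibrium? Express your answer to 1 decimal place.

13.8%

S_new/S_old = (A_new/A_old)^z = 0.51^0.22
= exp(0.22 × ln 0.51) = exp(0.22 × -0.6733) = exp(-0.1481) ≈ 0.8623
Fraction lost = 1 − 0.8623 = 0.1377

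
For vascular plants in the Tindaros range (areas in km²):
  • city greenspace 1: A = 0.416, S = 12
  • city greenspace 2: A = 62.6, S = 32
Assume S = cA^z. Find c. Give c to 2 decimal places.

14.25

z = ln(S₂/S₁) / ln(A₂/A₁) = ln(32/12) / ln(62.6/0.416) = 0.9808 / 5.0138 = 0.1956
c = S₁ / A₁^z = 12 / 0.416^0.1956 = 12 / 0.8423 = 14.25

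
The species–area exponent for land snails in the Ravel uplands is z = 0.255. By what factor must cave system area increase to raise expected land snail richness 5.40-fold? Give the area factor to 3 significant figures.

(A₂/A₁)^0.255 = 5.4, so A₂/A₁ = 5.4^(1/0.255) = 5.4^3.922
ln(A₂/A₁) = ln 5.4 / 0.255 = 1.6864 / 0.255 = 6.6133
A₂/A₁ = e^6.6133 ≈ 745

745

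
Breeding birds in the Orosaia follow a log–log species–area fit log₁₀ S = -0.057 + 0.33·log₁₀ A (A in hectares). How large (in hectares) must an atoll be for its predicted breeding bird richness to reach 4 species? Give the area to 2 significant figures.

4 = 0.877 × A^0.33  ⇒  A^0.33 = 4/0.877 = 4.561
ln A = ln(4.561) / 0.33 = 1.5175 / 0.33 = 4.5986
A = e^4.5986 ≈ 99.35 hectares

99 hectares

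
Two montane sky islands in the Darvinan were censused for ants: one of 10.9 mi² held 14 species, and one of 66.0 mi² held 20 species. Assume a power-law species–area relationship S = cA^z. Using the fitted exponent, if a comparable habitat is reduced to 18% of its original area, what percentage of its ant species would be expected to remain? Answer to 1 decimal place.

71.2%

z = ln(20/14) / ln(66/10.9) = 0.3567 / 1.8009 = 0.1981
S_new/S_old = (A_new/A_old)^z = 0.18^0.1981 = exp(0.1981 × -1.7148) = 0.712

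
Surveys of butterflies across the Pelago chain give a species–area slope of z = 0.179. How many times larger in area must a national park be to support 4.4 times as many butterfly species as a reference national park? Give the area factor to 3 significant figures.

(A₂/A₁)^0.179 = 4.4, so A₂/A₁ = 4.4^(1/0.179) = 4.4^5.587
ln(A₂/A₁) = ln 4.4 / 0.179 = 1.4816 / 0.179 = 8.2771
A₂/A₁ = e^8.2771 ≈ 3933

3930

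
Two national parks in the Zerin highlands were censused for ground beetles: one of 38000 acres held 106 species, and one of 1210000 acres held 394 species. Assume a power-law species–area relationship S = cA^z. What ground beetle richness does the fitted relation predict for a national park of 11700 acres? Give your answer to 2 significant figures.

z = ln(394/106) / ln(1210000/38000) = 1.3129 / 3.4608 = 0.3794
c = 106 / 38000^0.3794 = 106 / 54.63 = 1.94
S₃ = 1.94 × 11700^0.3794 = 1.94 × 34.94 ≈ 67.8

68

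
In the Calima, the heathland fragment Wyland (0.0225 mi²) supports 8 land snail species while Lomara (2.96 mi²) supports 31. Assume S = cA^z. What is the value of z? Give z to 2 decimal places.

Taking logs: ln S = ln c + z ln A, so z = (ln S₂ − ln S₁)/(ln A₂ − ln A₁).
z = ln(31/8) / ln(2.96/0.0225) = ln(3.875) / ln(131.6) = 1.3545 / 4.8794 = 0.2776

0.28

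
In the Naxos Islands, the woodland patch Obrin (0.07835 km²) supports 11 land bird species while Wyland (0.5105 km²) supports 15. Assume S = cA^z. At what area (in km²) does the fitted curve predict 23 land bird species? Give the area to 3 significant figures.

6.76 km²

z = ln(15/11) / ln(0.5105/0.07835) = 0.3102 / 1.8742 = 0.1655
c = 11 / 0.07835^0.1655 = 11 / 0.6561 = 16.77
A = (23/16.77)^(1/0.1655) ⇒ ln A = ln(1.372)/0.1655 = 1.9106
A = e^1.9106 ≈ 6.757 km²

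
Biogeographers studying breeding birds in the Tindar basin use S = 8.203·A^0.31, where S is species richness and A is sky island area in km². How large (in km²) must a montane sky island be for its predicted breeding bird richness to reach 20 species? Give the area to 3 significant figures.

17.7 km²

20 = 8.203 × A^0.31  ⇒  A^0.31 = 20/8.203 = 2.438
ln A = ln(2.438) / 0.31 = 0.8912 / 0.31 = 2.8749
A = e^2.8749 ≈ 17.72 km²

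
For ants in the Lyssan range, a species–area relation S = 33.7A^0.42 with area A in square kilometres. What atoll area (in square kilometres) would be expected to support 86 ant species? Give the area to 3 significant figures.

9.31 square kilometres

86 = 33.7 × A^0.42  ⇒  A^0.42 = 86/33.7 = 2.552
ln A = ln(2.552) / 0.42 = 0.9368 / 0.42 = 2.2306
A = e^2.2306 ≈ 9.305 square kilometres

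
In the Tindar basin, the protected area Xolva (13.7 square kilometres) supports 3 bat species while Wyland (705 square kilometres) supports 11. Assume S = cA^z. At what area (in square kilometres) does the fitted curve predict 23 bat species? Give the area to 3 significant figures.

z = ln(11/3) / ln(705/13.7) = 1.2993 / 3.9408 = 0.3297
c = 3 / 13.7^0.3297 = 3 / 2.37 = 1.266
A = (23/1.266)^(1/0.3297) ⇒ ln A = ln(18.17)/0.3297 = 8.7954
A = e^8.7954 ≈ 6604 square kilometres

6600 square kilometres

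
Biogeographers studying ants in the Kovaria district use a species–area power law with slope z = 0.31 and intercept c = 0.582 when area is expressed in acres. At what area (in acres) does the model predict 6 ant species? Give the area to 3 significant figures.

1860 acres

6 = 0.582 × A^0.31  ⇒  A^0.31 = 6/0.582 = 10.31
ln A = ln(10.31) / 0.31 = 2.3330 / 0.31 = 7.5259
A = e^7.5259 ≈ 1856 acres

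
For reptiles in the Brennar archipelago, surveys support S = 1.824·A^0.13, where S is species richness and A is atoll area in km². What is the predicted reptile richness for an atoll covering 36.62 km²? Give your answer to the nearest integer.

S = 1.824 × 36.62^0.13
ln S = ln 1.824 + 0.13 × ln 36.62 = 0.6010 + 0.13 × 3.6006 = 1.0691
S = e^1.0691 ≈ 2.913

3 species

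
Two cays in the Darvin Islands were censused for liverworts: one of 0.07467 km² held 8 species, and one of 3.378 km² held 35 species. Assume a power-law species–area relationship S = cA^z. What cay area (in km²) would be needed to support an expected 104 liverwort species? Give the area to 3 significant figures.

56.3 km²

z = ln(35/8) / ln(3.378/0.07467) = 1.4759 / 3.8120 = 0.3872
c = 8 / 0.07467^0.3872 = 8 / 0.3662 = 21.85
A = (104/21.85)^(1/0.3872) ⇒ ln A = ln(4.76)/0.3872 = 4.0301
A = e^4.0301 ≈ 56.26 km²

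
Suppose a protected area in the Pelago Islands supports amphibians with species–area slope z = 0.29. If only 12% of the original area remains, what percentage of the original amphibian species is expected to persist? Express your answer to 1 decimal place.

54.1%

S_new/S_old = (A_new/A_old)^z = 0.12^0.29
= exp(0.29 × ln 0.12) = exp(0.29 × -2.1203) = exp(-0.6149) ≈ 0.5407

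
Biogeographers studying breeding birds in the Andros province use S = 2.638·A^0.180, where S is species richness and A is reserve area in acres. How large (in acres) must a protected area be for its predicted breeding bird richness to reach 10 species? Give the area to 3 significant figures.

1640 acres

10 = 2.638 × A^0.18  ⇒  A^0.18 = 10/2.638 = 3.791
ln A = ln(3.791) / 0.18 = 1.3326 / 0.18 = 7.4031
A = e^7.4031 ≈ 1641 acres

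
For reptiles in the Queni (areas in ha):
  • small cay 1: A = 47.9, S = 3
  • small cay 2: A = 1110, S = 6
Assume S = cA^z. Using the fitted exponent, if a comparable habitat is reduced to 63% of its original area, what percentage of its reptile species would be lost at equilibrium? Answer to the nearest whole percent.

10%

z = ln(6/3) / ln(1110/47.9) = 0.6931 / 3.1430 = 0.2205
S_new/S_old = (A_new/A_old)^z = 0.63^0.2205 = exp(0.2205 × -0.4620) = 0.9031
Fraction lost = 1 − 0.9031 = 0.09688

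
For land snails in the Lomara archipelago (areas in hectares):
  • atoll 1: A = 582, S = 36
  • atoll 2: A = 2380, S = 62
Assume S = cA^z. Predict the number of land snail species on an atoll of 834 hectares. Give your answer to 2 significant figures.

41

z = ln(62/36) / ln(2380/582) = 0.5436 / 1.4084 = 0.3860
c = 36 / 582^0.3860 = 36 / 11.67 = 3.084
S₃ = 3.084 × 834^0.3860 = 3.084 × 13.41 ≈ 41.36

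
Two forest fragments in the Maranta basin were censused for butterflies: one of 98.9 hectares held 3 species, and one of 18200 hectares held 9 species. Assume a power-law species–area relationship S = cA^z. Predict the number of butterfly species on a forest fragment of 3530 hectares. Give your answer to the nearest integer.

6

z = ln(9/3) / ln(18200/98.9) = 1.0986 / 5.2151 = 0.2107
c = 3 / 98.9^0.2107 = 3 / 2.632 = 1.14
S₃ = 1.14 × 3530^0.2107 = 1.14 × 5.59 ≈ 6.371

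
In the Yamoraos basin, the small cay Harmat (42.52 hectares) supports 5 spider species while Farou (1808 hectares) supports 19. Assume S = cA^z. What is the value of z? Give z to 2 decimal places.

Taking logs: ln S = ln c + z ln A, so z = (ln S₂ − ln S₁)/(ln A₂ − ln A₁).
z = ln(19/5) / ln(1808/42.52) = ln(3.8) / ln(42.52) = 1.3350 / 3.7500 = 0.3560

0.36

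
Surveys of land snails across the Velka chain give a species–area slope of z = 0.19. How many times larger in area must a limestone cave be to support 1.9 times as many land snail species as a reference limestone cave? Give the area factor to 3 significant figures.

29.3

(A₂/A₁)^0.19 = 1.9, so A₂/A₁ = 1.9^(1/0.19) = 1.9^5.263
ln(A₂/A₁) = ln 1.9 / 0.19 = 0.6419 / 0.19 = 3.3782
A₂/A₁ = e^3.3782 ≈ 29.32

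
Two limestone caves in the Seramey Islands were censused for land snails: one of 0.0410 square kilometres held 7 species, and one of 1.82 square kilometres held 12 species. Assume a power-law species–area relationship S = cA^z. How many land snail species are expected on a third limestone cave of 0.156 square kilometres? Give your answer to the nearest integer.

z = ln(12/7) / ln(1.82/0.041) = 0.5390 / 3.7930 = 0.1421
c = 7 / 0.041^0.1421 = 7 / 0.6351 = 11.02
S₃ = 11.02 × 0.156^0.1421 = 11.02 × 0.768 ≈ 8.464

8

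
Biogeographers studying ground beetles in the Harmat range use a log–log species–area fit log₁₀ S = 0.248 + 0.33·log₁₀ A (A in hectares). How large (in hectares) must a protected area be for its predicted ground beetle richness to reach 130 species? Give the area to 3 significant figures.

451000 hectares

130 = 1.77 × A^0.33  ⇒  A^0.33 = 130/1.77 = 73.44
ln A = ln(73.44) / 0.33 = 4.2965 / 0.33 = 13.0197
A = e^13.0197 ≈ 451205 hectares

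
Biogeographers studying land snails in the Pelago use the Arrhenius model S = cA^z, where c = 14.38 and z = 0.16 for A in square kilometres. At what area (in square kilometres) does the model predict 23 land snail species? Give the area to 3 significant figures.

23 = 14.38 × A^0.16  ⇒  A^0.16 = 23/14.38 = 1.599
ln A = ln(1.599) / 0.16 = 0.4697 / 0.16 = 2.9353
A = e^2.9353 ≈ 18.83 square kilometres

18.8 square kilometres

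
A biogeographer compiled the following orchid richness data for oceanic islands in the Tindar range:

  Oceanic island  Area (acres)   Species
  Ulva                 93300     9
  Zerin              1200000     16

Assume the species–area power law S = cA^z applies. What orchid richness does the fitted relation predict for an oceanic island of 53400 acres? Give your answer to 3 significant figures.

7.94

z = ln(16/9) / ln(1200000/93300) = 0.5754 / 2.5543 = 0.2253
c = 9 / 93300^0.2253 = 9 / 13.17 = 0.6835
S₃ = 0.6835 × 53400^0.2253 = 0.6835 × 11.61 ≈ 7.937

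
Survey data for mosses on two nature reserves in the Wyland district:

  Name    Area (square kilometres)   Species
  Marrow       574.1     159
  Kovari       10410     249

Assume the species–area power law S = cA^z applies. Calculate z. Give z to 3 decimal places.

0.155

Taking logs: ln S = ln c + z ln A, so z = (ln S₂ − ln S₁)/(ln A₂ − ln A₁).
z = ln(249/159) / ln(10410/574.1) = ln(1.566) / ln(18.13) = 0.4485 / 2.8977 = 0.1548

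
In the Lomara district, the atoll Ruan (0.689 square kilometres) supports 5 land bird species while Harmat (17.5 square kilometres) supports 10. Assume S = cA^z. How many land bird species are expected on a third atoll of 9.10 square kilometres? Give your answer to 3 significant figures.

z = ln(10/5) / ln(17.5/0.689) = 0.6931 / 3.2347 = 0.2143
c = 5 / 0.689^0.2143 = 5 / 0.9233 = 5.415
S₃ = 5.415 × 9.1^0.2143 = 5.415 × 1.605 ≈ 8.692

8.69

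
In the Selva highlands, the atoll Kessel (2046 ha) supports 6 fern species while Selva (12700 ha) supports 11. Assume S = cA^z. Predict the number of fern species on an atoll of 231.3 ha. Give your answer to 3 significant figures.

2.91

z = ln(11/6) / ln(12700/2046) = 0.6061 / 1.8257 = 0.3320
c = 6 / 2046^0.3320 = 6 / 12.57 = 0.4775
S₃ = 0.4775 × 231.3^0.3320 = 0.4775 × 6.094 ≈ 2.91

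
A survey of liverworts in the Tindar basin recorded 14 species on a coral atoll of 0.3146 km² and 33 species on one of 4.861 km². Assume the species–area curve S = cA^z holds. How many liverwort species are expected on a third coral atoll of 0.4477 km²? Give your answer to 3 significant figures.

z = ln(33/14) / ln(4.861/0.3146) = 0.8575 / 2.7377 = 0.3132
c = 14 / 0.3146^0.3132 = 14 / 0.6961 = 20.11
S₃ = 20.11 × 0.4477^0.3132 = 20.11 × 0.7775 ≈ 15.64

15.6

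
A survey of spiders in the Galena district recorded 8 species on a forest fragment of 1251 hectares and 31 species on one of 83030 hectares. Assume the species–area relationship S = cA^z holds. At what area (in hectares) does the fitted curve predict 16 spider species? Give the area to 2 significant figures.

11000 hectares

z = ln(31/8) / ln(83030/1251) = 1.3545 / 4.1953 = 0.3229
c = 8 / 1251^0.3229 = 8 / 10 = 0.7999
A = (16/0.7999)^(1/0.3229) ⇒ ln A = ln(20)/0.3229 = 9.2785
A = e^9.2785 ≈ 10705 hectares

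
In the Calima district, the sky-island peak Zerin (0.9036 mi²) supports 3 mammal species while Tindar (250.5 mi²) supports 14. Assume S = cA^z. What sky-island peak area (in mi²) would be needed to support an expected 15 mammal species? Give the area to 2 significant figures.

z = ln(14/3) / ln(250.5/0.9036) = 1.5404 / 5.6248 = 0.2739
c = 3 / 0.9036^0.2739 = 3 / 0.9726 = 3.084
A = (15/3.084)^(1/0.2739) ⇒ ln A = ln(4.863)/0.2739 = 5.7754
A = e^5.7754 ≈ 322.3 mi²

320 mi²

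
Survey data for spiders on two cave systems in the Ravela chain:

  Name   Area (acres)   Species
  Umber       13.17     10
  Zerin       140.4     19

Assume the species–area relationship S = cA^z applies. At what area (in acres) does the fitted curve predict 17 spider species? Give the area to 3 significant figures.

z = ln(19/10) / ln(140.4/13.17) = 0.6419 / 2.3666 = 0.2712
c = 10 / 13.17^0.2712 = 10 / 2.012 = 4.97
A = (17/4.97)^(1/0.2712) ⇒ ln A = ln(3.421)/0.2712 = 4.5344
A = e^4.5344 ≈ 93.17 acres

93.2 acres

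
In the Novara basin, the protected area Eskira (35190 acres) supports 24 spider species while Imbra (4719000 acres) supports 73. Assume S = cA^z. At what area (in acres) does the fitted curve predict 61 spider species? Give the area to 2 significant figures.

z = ln(73/24) / ln(4719000/35190) = 1.1124 / 4.8986 = 0.2271
c = 24 / 35190^0.2271 = 24 / 10.78 = 2.227
A = (61/2.227)^(1/0.2271) ⇒ ln A = ln(27.39)/0.2271 = 14.5763
A = e^14.5763 ≈ 2139931 acres

2100000 acres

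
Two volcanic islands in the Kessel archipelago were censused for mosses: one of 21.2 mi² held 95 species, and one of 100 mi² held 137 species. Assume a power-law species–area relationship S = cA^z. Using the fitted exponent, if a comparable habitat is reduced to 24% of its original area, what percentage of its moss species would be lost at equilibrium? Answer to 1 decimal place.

28.6%

z = ln(137/95) / ln(100/21.2) = 0.3661 / 1.5512 = 0.2360
S_new/S_old = (A_new/A_old)^z = 0.24^0.2360 = exp(0.2360 × -1.4271) = 0.714
Fraction lost = 1 − 0.714 = 0.286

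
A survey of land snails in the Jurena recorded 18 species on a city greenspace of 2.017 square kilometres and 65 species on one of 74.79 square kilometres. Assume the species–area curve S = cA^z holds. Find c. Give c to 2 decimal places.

14.03

z = ln(S₂/S₁) / ln(A₂/A₁) = ln(65/18) / ln(74.79/2.017) = 1.2840 / 3.6131 = 0.3554
c = S₁ / A₁^z = 18 / 2.017^0.3554 = 18 / 1.283 = 14.03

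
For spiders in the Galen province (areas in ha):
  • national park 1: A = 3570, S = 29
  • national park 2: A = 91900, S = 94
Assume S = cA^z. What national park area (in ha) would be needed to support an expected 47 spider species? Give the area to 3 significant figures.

13500 ha

z = ln(94/29) / ln(91900/3570) = 1.1760 / 3.2481 = 0.3621
c = 29 / 3570^0.3621 = 29 / 19.33 = 1.5
A = (47/1.5)^(1/0.3621) ⇒ ln A = ln(31.33)/0.3621 = 9.5140
A = e^9.5140 ≈ 13548 ha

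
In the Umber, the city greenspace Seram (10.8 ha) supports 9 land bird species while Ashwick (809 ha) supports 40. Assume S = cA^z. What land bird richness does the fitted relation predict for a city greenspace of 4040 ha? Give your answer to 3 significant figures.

69.7

z = ln(40/9) / ln(809/10.8) = 1.4917 / 4.3163 = 0.3456
c = 9 / 10.8^0.3456 = 9 / 2.276 = 3.955
S₃ = 3.955 × 4040^0.3456 = 3.955 × 17.63 ≈ 69.73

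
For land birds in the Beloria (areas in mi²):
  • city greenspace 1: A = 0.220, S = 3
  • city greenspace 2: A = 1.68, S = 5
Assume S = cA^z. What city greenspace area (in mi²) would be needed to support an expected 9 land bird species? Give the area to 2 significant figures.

z = ln(5/3) / ln(1.68/0.22) = 0.5108 / 2.0329 = 0.2513
c = 3 / 0.22^0.2513 = 3 / 0.6835 = 4.389
A = (9/4.389)^(1/0.2513) ⇒ ln A = ln(2.051)/0.2513 = 2.8580
A = e^2.8580 ≈ 17.43 mi²

17 mi²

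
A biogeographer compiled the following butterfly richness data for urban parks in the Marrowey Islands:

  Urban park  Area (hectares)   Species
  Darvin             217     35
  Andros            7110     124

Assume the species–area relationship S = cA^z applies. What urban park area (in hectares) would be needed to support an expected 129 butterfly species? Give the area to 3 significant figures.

z = ln(124/35) / ln(7110/217) = 1.2649 / 3.4894 = 0.3625
c = 35 / 217^0.3625 = 35 / 7.031 = 4.978
A = (129/4.978)^(1/0.3625) ⇒ ln A = ln(25.91)/0.3625 = 8.9783
A = e^8.9783 ≈ 7929 hectares

7930 hectares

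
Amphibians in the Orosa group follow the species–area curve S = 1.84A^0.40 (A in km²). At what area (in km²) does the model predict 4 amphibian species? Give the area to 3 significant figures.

4 = 1.84 × A^0.4  ⇒  A^0.4 = 4/1.84 = 2.174
ln A = ln(2.174) / 0.4 = 0.7765 / 0.4 = 1.9413
A = e^1.9413 ≈ 6.968 km²

6.97 km²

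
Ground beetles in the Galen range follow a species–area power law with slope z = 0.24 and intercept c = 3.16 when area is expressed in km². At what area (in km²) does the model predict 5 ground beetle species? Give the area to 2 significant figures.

5 = 3.16 × A^0.24  ⇒  A^0.24 = 5/3.16 = 1.582
ln A = ln(1.582) / 0.24 = 0.4589 / 0.24 = 1.9119
A = e^1.9119 ≈ 6.766 km²

6.8 km²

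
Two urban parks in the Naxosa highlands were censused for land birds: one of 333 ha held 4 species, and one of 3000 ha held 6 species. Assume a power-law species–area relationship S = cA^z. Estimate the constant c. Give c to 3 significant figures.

z = ln(S₂/S₁) / ln(A₂/A₁) = ln(6/4) / ln(3000/333) = 0.4055 / 2.1982 = 0.1845
c = S₁ / A₁^z = 4 / 333^0.1845 = 4 / 2.919 = 1.37

1.37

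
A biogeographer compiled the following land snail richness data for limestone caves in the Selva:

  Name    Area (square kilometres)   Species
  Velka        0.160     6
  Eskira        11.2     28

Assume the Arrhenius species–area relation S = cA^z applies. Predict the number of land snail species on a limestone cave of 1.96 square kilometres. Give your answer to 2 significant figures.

15

z = ln(28/6) / ln(11.2/0.16) = 1.5404 / 4.2485 = 0.3626
c = 6 / 0.16^0.3626 = 6 / 0.5145 = 11.66
S₃ = 11.66 × 1.96^0.3626 = 11.66 × 1.276 ≈ 14.88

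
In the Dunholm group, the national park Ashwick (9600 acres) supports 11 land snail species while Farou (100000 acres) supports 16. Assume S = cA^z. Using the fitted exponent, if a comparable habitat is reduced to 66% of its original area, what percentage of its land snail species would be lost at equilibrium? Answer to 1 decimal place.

z = ln(16/11) / ln(100000/9600) = 0.3747 / 2.3434 = 0.1599
S_new/S_old = (A_new/A_old)^z = 0.66^0.1599 = exp(0.1599 × -0.4155) = 0.9357
Fraction lost = 1 − 0.9357 = 0.06428

6.4%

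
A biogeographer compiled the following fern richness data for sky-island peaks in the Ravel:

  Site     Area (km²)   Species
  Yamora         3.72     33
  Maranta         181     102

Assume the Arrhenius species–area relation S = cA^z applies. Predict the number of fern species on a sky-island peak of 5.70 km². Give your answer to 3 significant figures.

37.4

z = ln(102/33) / ln(181/3.72) = 1.1285 / 3.8848 = 0.2905
c = 33 / 3.72^0.2905 = 33 / 1.465 = 22.53
S₃ = 22.53 × 5.7^0.2905 = 22.53 × 1.658 ≈ 37.36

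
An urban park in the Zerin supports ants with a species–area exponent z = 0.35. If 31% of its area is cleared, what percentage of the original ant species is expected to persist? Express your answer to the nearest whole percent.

S_new/S_old = (A_new/A_old)^z = 0.69^0.35
= exp(0.35 × ln 0.69) = exp(0.35 × -0.3711) = exp(-0.1299) ≈ 0.8782

88%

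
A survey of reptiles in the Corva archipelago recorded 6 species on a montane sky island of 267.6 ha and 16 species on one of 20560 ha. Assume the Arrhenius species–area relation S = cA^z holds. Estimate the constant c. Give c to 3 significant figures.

z = ln(S₂/S₁) / ln(A₂/A₁) = ln(16/6) / ln(20560/267.6) = 0.9808 / 4.3416 = 0.2259
c = S₁ / A₁^z = 6 / 267.6^0.2259 = 6 / 3.535 = 1.697

1.70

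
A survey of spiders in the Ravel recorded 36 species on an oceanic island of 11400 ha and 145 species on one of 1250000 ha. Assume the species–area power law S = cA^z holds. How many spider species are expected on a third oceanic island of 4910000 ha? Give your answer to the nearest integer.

218

z = ln(145/36) / ln(1250000/11400) = 1.3932 / 4.6973 = 0.2966
c = 36 / 11400^0.2966 = 36 / 15.97 = 2.254
S₃ = 2.254 × 4910000^0.2966 = 2.254 × 96.51 ≈ 217.6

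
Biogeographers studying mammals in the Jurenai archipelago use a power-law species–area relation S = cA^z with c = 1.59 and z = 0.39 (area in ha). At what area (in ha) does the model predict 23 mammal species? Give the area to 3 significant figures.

23 = 1.59 × A^0.39  ⇒  A^0.39 = 23/1.59 = 14.47
ln A = ln(14.47) / 0.39 = 2.6718 / 0.39 = 6.8507
A = e^6.8507 ≈ 944.5 ha

945 ha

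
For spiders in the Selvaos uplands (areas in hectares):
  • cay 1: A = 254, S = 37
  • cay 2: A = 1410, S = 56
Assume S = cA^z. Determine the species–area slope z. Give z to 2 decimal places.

0.24

Taking logs: ln S = ln c + z ln A, so z = (ln S₂ − ln S₁)/(ln A₂ − ln A₁).
z = ln(56/37) / ln(1410/254) = ln(1.514) / ln(5.551) = 0.4144 / 1.7140 = 0.2418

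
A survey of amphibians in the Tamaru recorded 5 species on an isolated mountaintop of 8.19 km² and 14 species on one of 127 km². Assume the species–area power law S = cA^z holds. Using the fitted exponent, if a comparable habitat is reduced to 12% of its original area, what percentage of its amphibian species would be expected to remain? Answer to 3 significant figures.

z = ln(14/5) / ln(127/8.19) = 1.0296 / 2.7413 = 0.3756
S_new/S_old = (A_new/A_old)^z = 0.12^0.3756 = exp(0.3756 × -2.1203) = 0.451

45.1%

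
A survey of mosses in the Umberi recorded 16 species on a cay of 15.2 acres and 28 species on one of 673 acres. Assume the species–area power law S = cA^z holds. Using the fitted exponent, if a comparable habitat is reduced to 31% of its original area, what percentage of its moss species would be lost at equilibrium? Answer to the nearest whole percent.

16%

z = ln(28/16) / ln(673/15.2) = 0.5596 / 3.7904 = 0.1476
S_new/S_old = (A_new/A_old)^z = 0.31^0.1476 = exp(0.1476 × -1.1712) = 0.8412
Fraction lost = 1 − 0.8412 = 0.1588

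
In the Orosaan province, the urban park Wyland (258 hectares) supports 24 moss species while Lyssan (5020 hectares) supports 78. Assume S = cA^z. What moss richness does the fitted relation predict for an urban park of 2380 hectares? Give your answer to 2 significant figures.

z = ln(78/24) / ln(5020/258) = 1.1787 / 2.9682 = 0.3971
c = 24 / 258^0.3971 = 24 / 9.071 = 2.646
S₃ = 2.646 × 2380^0.3971 = 2.646 × 21.92 ≈ 57.99

58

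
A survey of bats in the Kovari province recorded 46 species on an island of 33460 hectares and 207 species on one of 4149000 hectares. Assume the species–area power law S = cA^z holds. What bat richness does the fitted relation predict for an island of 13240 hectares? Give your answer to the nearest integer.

z = ln(207/46) / ln(4149000/33460) = 1.5041 / 4.8203 = 0.3120
c = 46 / 33460^0.3120 = 46 / 25.81 = 1.782
S₃ = 1.782 × 13240^0.3120 = 1.782 × 19.33 ≈ 34.44

34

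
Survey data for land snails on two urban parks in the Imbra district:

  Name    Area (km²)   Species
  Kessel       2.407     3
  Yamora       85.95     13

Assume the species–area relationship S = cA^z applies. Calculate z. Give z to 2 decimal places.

Taking logs: ln S = ln c + z ln A, so z = (ln S₂ − ln S₁)/(ln A₂ − ln A₁).
z = ln(13/3) / ln(85.95/2.407) = ln(4.333) / ln(35.71) = 1.4663 / 3.5754 = 0.4101

0.41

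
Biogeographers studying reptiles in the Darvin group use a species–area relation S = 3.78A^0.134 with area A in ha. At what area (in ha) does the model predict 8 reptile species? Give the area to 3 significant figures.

8 = 3.78 × A^0.134  ⇒  A^0.134 = 8/3.78 = 2.116
ln A = ln(2.116) / 0.134 = 0.7497 / 0.134 = 5.5949
A = e^5.5949 ≈ 269.1 ha

269 ha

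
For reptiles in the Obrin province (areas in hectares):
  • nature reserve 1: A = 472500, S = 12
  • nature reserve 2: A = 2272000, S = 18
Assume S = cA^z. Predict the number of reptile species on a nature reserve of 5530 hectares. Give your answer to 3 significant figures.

z = ln(18/12) / ln(2272000/472500) = 0.4055 / 1.5704 = 0.2582
c = 12 / 472500^0.2582 = 12 / 29.18 = 0.4112
S₃ = 0.4112 × 5530^0.2582 = 0.4112 × 9.255 ≈ 3.806

3.81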